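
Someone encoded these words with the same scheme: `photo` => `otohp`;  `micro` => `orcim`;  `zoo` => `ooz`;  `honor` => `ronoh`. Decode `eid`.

die

The output letters match the input read backwards: photo reversed is otohp. It's just the letters in reverse order.
Reversing it on eid: then reverse → die.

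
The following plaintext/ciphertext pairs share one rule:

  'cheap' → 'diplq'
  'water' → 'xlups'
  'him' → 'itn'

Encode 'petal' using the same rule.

qpulm

The shift depends on letter class: consonant c→d is +1, but vowel e→p is +11. Vowels shift forward by 11 and consonants shift forward by 1.
For petal: p(cons)+1=q, e(vowel)+11=p, t(cons)+1=u, a(vowel)+11=l, l(cons)+1=m.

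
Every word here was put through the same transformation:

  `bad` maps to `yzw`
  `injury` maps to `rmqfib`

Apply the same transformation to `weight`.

Letters are reflected about the middle of the alphabet (position → 25−position): Atbash.
Applying it to weight: w↔d, e↔v, i↔r, g↔t, h↔s, t↔g.

dvrtsg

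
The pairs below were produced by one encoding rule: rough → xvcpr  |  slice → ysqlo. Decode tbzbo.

nurse

Letter i (0-indexed) is shifted by i+6, so successive shifts are 6, 7, 8, ….
Decoding tbzbo: t−6=n, b−7=u, z−8=r, b−9=s, o−10=e.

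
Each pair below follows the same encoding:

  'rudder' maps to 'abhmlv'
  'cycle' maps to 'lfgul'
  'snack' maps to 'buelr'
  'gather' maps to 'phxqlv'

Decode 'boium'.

Shifts by position in rudder: pos 0: r→a (+9), pos 1: u→b (+7), pos 2: d→h (+4), pos 3: d→m (+9), pos 4: e→l (+7), pos 5: r→v (+4) — repeating every 3. The shifts repeat in a cycle of length 3: positions 0,1,… shift by +9, +7, +4, then the pattern repeats.
Decoding boium: b−9=s, o−7=h, i−4=e, u−9=l, m−7=f.

shelf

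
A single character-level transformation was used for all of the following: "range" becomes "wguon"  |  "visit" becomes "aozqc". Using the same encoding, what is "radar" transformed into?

wgkia

In range: r→w is +5, a→g is +6, n→u is +7, g→o is +8 — the shift increases by 1 each position. Letter i (0-indexed) is shifted by i+5, so successive shifts are 5, 6, 7, ….
Applying it to radar: r+5=w, a+6=g, d+7=k, a+8=i, r+9=a.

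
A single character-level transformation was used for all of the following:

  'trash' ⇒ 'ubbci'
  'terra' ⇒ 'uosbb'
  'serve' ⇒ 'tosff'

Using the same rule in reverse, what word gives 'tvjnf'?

Shifts by position in trash: pos 0: t→u (+1), pos 1: r→b (+10), pos 2: a→b (+1), pos 3: s→c (+10) — repeating every 2. The shifts repeat in a cycle of length 2: positions 0,1,… shift by +1, +10, then the pattern repeats.
Decoding tvjnf: t−1=s, v−10=l, j−1=i, n−10=d, f−1=e.

slide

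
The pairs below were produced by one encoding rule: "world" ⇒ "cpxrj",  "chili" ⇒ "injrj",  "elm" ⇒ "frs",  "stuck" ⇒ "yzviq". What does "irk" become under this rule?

The shift depends on letter class: consonant w→c is +6, but vowel o→p is +1. Two shifts are in play — +1 for a/e/i/o/u, +6 for every other letter.
Applying it to irk: i(vowel)+1=j, r(cons)+6=x, k(cons)+6=q.

jxq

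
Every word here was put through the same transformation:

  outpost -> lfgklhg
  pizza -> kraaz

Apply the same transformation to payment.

Each pair mirrors across the alphabet (o↔l, u↔f, t↔g): positions sum to 25. Letters are reflected about the middle of the alphabet (position → 25−position): Atbash.
Applying it to payment: p↔k, a↔z, y↔b, m↔n, e↔v, n↔m, t↔g.

kzbnvmg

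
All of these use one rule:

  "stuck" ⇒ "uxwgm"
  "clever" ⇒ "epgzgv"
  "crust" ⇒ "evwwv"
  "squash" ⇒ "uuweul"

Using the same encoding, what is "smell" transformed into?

uqgpn

The shifts repeat in a cycle of length 2: positions 0,1,… shift by +2, +4, then the pattern repeats.
For smell: s+2=u, m+4=q, e+2=g, l+4=p, l+2=n.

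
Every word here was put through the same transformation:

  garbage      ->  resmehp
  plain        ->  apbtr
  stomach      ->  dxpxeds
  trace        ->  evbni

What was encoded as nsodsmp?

Shifts by position in garbage: pos 0: g→r (+11), pos 1: a→e (+4), pos 2: r→s (+1), pos 3: b→m (+11), pos 4: a→e (+4), pos 5: g→h (+1) — repeating every 3. The shifts repeat in a cycle of length 3: positions 0,1,… shift by +11, +4, +1, then the pattern repeats.
Undoing it on nsodsmp: n−11=c, s−4=o, o−1=n, d−11=s, s−4=o, m−1=l, p−11=e.

console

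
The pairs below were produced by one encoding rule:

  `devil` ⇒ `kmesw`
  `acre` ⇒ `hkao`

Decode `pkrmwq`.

The shift increases by 1 at each position, starting from +7: 7, 8, 9, ….
Decoding pkrmwq: p−7=i, k−8=c, r−9=i, m−10=c, w−11=l, q−12=e.

icicle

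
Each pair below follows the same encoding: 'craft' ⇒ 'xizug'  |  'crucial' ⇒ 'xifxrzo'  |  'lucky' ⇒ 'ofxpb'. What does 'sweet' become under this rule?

hdvvg

c(2)→x(23) and r(17)→i(8) fit y≡25x+25 (mod 26); the inverse of 25 mod 26 is 25. This is an affine cipher: with a=0,…,z=25, each position x becomes (25x+25) mod 26.
Applying it to sweet: s(18)→25·18+25≡7=h; w(22)→25·22+25≡3=d; e(4)→25·4+25≡21=v; e(4)→25·4+25≡21=v; t(19)→25·19+25≡6=g (all mod 26).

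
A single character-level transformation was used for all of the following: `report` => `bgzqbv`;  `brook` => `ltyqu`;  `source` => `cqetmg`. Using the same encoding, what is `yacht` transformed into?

icmjd

The shifts repeat in a cycle of length 2: positions 0,1,… shift by +10, +2, then the pattern repeats.
For yacht: y+10=i, a+2=c, c+10=m, h+2=j, t+10=d.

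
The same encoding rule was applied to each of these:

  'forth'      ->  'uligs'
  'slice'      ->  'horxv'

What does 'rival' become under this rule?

irezo

Each pair mirrors across the alphabet (f↔u, o↔l, r↔i): positions sum to 25. Each letter is replaced by its mirror in the alphabet: a↔z, b↔y, c↔x, and so on (the Atbash cipher).
For rival: r↔i, i↔r, v↔e, a↔z, l↔o.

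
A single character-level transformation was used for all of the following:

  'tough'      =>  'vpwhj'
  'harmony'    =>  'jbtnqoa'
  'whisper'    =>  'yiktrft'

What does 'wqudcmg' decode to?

Shifts by position in tough: pos 0: t→v (+2), pos 1: o→p (+1), pos 2: u→w (+2), pos 3: g→h (+1) — repeating every 2. A repeating key of period 2 is used — shifts +2, +1 over and over.
Undoing it on wqudcmg: w−2=u, q−1=p, u−2=s, d−1=c, c−2=a, m−1=l, g−2=e.

upscale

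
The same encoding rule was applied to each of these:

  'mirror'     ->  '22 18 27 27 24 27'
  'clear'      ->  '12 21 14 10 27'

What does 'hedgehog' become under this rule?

17 14 13 16 14 17 24 16

The number is (letter's place in the alphabet, a=1) + 9.
On hedgehog: h=8→17, e=5→14, d=4→13, g=7→16, e=5→14, h=8→17, o=15→24, g=7→16.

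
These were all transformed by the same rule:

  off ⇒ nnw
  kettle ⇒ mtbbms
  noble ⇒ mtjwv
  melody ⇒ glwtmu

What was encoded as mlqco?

The output letters match the input read backwards, each shifted +8: off reversed is ffo. Read the word backwards and shift each letter +8.
Undoing it on mlqco: shift back: m−8=e, l−8=d, q−8=i, c−8=u, o−8=g → ediug; then reverse → guide.

guide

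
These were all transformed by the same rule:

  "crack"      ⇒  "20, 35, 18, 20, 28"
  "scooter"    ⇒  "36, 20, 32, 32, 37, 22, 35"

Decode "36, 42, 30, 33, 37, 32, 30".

symptom

c is letter #3 and maps to 20: an offset of 17. Each letter is replaced by its alphabet position (a=1..z=26) + 17.
Reversing it on 36, 42, 30, 33, 37, 32, 30: 36→(36−17)÷1=19=s, 42→(42−17)÷1=25=y, 30→(30−17)÷1=13=m, 33→(33−17)÷1=16=p, 37→(37−17)÷1=20=t, 32→(32−17)÷1=15=o, 30→(30−17)÷1=13=m.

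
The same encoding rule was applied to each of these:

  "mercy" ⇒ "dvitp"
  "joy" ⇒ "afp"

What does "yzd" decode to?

him

Compare letters: m→d is +17, e→v is +17, r→i is +17 — a constant shift. This is a Caesar cipher with shift 17.
Undoing it on yzd: y−17=h, z−17=i, d−17=m.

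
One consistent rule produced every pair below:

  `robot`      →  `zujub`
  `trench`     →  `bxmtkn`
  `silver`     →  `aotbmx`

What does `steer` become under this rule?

azmkz

Shifts by position in robot: pos 0: r→z (+8), pos 1: o→u (+6), pos 2: b→j (+8), pos 3: o→u (+6) — repeating every 2. A repeating key of period 2 is used — shifts +8, +6 over and over.
For steer: s+8=a, t+6=z, e+8=m, e+6=k, r+8=z.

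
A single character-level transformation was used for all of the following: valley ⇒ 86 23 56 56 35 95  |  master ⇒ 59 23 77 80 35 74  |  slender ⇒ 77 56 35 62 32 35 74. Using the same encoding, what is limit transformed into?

The formula is n = 3×(alphabet index, a=1) + 20.
For limit: l=12→56, i=9→47, m=13→59, i=9→47, t=20→80.

56 47 59 47 80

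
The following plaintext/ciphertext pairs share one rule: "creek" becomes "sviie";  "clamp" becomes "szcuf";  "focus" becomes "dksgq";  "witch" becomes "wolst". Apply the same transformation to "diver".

nobiv

c(2)→s(18) and r(17)→v(21) fit y≡21x+2 (mod 26); the inverse of 21 mod 26 is 5. Each letter's alphabet position (a=0..z=25) is mapped through 21·x+2 mod 26 — an affine cipher.
For diver: d(3)→21·3+2≡13=n; i(8)→21·8+2≡14=o; v(21)→21·21+2≡1=b; e(4)→21·4+2≡8=i; r(17)→21·17+2≡21=v (all mod 26).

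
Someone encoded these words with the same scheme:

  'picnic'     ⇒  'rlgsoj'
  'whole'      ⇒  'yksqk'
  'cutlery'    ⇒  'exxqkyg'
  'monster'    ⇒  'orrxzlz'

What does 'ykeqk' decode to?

whale

Each letter shifts forward by (position + 2), i.e. 2, 3, 4, … — the shift grows by one for each successive letter.
Reversing it on ykeqk: y−2=w, k−3=h, e−4=a, q−5=l, k−6=e.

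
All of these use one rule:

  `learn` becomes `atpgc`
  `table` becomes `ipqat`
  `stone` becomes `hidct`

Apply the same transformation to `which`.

lwxrw

Each letter is shifted forward by 15 in the alphabet (a Caesar shift of +15).
Applying it to which: w+15=l, h+15=w, i+15=x, c+15=r, h+15=w.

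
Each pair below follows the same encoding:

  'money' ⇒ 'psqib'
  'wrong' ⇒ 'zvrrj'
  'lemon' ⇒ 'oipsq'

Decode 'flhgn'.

check

Shifts by position in money: pos 0: m→p (+3), pos 1: o→s (+4), pos 2: n→q (+3), pos 3: e→i (+4) — repeating every 2. It's a Vigenère-style cipher with numeric key [3,4]: position i shifts by key[i mod 2].
Decoding flhgn: f−3=c, l−4=h, h−3=e, g−4=c, n−3=k.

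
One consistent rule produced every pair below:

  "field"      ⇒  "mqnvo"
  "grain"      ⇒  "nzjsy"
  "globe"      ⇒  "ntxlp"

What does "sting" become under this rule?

zbrxr

In field: f→m is +7, i→q is +8, e→n is +9, l→v is +10 — the shift increases by 1 each position. Each letter shifts forward by (position + 7), i.e. 7, 8, 9, … — the shift grows by one for each successive letter.
On sting: s+7=z, t+8=b, i+9=r, n+10=x, g+11=r.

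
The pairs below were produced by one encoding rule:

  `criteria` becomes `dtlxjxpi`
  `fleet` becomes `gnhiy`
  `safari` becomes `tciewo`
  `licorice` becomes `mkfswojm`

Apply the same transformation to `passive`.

In criteria: c→d is +1, r→t is +2, i→l is +3, t→x is +4 — the shift increases by 1 each position. The shift increases by 1 at each position, starting from +1: 1, 2, 3, ….
On passive: p+1=q, a+2=c, s+3=v, s+4=w, i+5=n, v+6=b, e+7=l.

qcvwnbl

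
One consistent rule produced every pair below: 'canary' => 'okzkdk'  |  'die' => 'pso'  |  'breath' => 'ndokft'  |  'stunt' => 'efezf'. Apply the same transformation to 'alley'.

kxxok

The shift depends on letter class: consonant c→o is +12, but vowel a→k is +10. The rule splits by letter class: vowels +10, consonants +12.
For alley: a(vowel)+10=k, l(cons)+12=x, l(cons)+12=x, e(vowel)+10=o, y(cons)+12=k.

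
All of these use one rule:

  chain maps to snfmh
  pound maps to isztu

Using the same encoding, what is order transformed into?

wjiwt

Two steps: reverse the string, then apply a Caesar shift of +5.
For order: reverse → redro; then shift: r+5=w, e+5=j, d+5=i, r+5=w, o+5=t.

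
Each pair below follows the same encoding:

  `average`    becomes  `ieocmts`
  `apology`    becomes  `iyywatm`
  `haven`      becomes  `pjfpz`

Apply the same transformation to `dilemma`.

In average: a→i is +8, v→e is +9, e→o is +10, r→c is +11 — the shift increases by 1 each position. Letter i (0-indexed) is shifted by i+8, so successive shifts are 8, 9, 10, ….
Applying it to dilemma: d+8=l, i+9=r, l+10=v, e+11=p, m+12=y, m+13=z, a+14=o.

lrvpyzo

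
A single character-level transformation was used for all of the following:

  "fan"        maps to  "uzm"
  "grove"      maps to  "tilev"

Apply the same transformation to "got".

Each pair mirrors across the alphabet (f↔u, a↔z, n↔m): positions sum to 25. Each letter is replaced by its mirror in the alphabet: a↔z, b↔y, c↔x, and so on (the Atbash cipher).
On got: g↔t, o↔l, t↔g.

tlg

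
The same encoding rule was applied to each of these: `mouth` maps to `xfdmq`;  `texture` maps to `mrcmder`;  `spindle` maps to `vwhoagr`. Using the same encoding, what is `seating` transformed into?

m(12)→x(23) and o(14)→f(5) fit y≡17x+1 (mod 26); the inverse of 17 mod 26 is 23. Each letter's alphabet position (a=0..z=25) is mapped through 17·x+1 mod 26 — an affine cipher.
On seating: s(18)→17·18+1≡21=v; e(4)→17·4+1≡17=r; a(0)→17·0+1≡1=b; t(19)→17·19+1≡12=m; i(8)→17·8+1≡7=h; n(13)→17·13+1≡14=o; g(6)→17·6+1≡25=z (all mod 26).

vrbmhoz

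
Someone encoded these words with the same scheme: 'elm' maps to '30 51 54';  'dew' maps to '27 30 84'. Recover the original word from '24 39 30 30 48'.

e(#5)→30 and l(#12)→51: differences scale by 3, so n = 3·pos + 15. With a=1..z=26, the number is 3·pos + 15.
Reversing it on 24 39 30 30 48: 24→(24−15)÷3=3=c, 39→(39−15)÷3=8=h, 30→(30−15)÷3=5=e, 30→(30−15)÷3=5=e, 48→(48−15)÷3=11=k.

cheek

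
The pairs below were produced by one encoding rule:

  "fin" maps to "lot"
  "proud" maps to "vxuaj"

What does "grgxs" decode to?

alarm

It's a constant shift of +6 (ROT6).
Decoding grgxs: g−6=a, r−6=l, g−6=a, x−6=r, s−6=m.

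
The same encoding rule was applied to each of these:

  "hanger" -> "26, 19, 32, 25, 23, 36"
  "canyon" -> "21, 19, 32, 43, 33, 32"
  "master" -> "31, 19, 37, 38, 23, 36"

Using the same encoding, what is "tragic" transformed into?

38, 36, 19, 25, 27, 21

h is letter #8 and maps to 26: an offset of 18. Letters become their 1-based position plus 18 (so a→19, b→20, …).
For tragic: t=20→38, r=18→36, a=1→19, g=7→25, i=9→27, c=3→21.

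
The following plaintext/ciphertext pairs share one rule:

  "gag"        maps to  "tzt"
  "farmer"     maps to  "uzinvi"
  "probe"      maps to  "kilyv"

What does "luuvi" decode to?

offer

Each pair mirrors across the alphabet (g↔t, a↔z, g↔t): positions sum to 25. Letters are reflected about the middle of the alphabet (position → 25−position): Atbash.
Decoding luuvi: l↔o, u↔f, u↔f, v↔e, i↔r.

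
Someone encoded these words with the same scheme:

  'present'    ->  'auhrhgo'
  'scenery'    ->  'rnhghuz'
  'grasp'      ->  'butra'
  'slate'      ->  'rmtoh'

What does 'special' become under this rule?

rahnvtm

Each letter's alphabet position (a=0..z=25) is mapped through 23·x+19 mod 26 — an affine cipher.
For special: s(18)→23·18+19≡17=r; p(15)→23·15+19≡0=a; e(4)→23·4+19≡7=h; c(2)→23·2+19≡13=n; i(8)→23·8+19≡21=v; a(0)→23·0+19≡19=t; l(11)→23·11+19≡12=m (all mod 26).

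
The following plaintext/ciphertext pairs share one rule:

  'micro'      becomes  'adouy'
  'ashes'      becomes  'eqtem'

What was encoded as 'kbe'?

Two steps: reverse the string, then apply a Caesar shift of +12.
Decoding kbe: shift back: k−12=y, b−12=p, e−12=s → yps; then reverse → spy.

spy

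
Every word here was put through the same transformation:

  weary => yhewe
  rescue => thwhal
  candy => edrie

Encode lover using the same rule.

In weary: w→y is +2, e→h is +3, a→e is +4, r→w is +5 — the shift increases by 1 each position. Letter i (0-indexed) is shifted by i+2, so successive shifts are 2, 3, 4, ….
For lover: l+2=n, o+3=r, v+4=z, e+5=j, r+6=x.

nrzjx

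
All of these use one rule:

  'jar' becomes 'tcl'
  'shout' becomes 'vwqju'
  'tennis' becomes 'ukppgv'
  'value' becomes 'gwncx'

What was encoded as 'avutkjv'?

The output letters match the input read backwards, each shifted +2: jar reversed is raj. Read the word backwards and shift each letter +2.
Decoding avutkjv: shift back: a−2=y, v−2=t, u−2=s, t−2=r, k−2=i, j−2=h, v−2=t → ytsriht; then reverse → thirsty.

thirsty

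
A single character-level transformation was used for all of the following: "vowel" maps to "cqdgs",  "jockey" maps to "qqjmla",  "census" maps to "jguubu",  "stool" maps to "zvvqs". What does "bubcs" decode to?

usual

The shifts repeat in a cycle of length 2: positions 0,1,… shift by +7, +2, then the pattern repeats.
Reversing it on bubcs: b−7=u, u−2=s, b−7=u, c−2=a, s−7=l.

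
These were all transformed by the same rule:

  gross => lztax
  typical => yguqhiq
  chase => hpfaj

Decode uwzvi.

Shifts by position in gross: pos 0: g→l (+5), pos 1: r→z (+8), pos 2: o→t (+5), pos 3: s→a (+8) — repeating every 2. It's a Vigenère-style cipher with numeric key [5,8]: position i shifts by key[i mod 2].
Undoing it on uwzvi: u−5=p, w−8=o, z−5=u, v−8=n, i−5=d.

pound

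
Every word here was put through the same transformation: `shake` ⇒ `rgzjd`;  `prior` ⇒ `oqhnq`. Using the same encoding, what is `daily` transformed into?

Compare letters: s→r is +25, h→g is +25, a→z is +25 — a constant shift. It's a constant shift of +25 (ROT25).
For daily: d+25=c, a+25=z, i+25=h, l+25=k, y+25=x.

czhkx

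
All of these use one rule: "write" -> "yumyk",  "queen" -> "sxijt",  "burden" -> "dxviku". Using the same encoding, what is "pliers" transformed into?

romjxz

In write: w→y is +2, r→u is +3, i→m is +4, t→y is +5 — the shift increases by 1 each position. The shift increases by 1 at each position, starting from +2: 2, 3, 4, ….
For pliers: p+2=r, l+3=o, i+4=m, e+5=j, r+6=x, s+7=z.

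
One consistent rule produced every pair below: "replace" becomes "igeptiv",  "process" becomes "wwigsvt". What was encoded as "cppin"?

The output letters match the input read backwards, each shifted +4: replace reversed is ecalper. The word is reversed, then every letter is shifted forward by 4.
Reversing it on cppin: shift back: c−4=y, p−4=l, p−4=l, i−4=e, n−4=j → yllej; then reverse → jelly.

jelly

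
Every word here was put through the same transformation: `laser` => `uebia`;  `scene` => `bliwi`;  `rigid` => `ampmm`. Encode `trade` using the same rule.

caemi

The shift depends on letter class: consonant l→u is +9, but vowel a→e is +4. Vowels shift forward by 4 and consonants shift forward by 9.
On trade: t(cons)+9=c, r(cons)+9=a, a(vowel)+4=e, d(cons)+9=m, e(vowel)+4=i.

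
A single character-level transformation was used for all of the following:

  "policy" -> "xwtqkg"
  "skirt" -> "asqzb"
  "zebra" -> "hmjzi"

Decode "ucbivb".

mutant

It's a constant shift of +8 (ROT8).
Reversing it on ucbivb: u−8=m, c−8=u, b−8=t, i−8=a, v−8=n, b−8=t.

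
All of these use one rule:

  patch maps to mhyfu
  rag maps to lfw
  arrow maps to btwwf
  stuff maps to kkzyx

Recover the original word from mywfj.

earth

The output letters match the input read backwards, each shifted +5: patch reversed is hctap. Read the word backwards and shift each letter +5.
Undoing it on mywfj: shift back: m−5=h, y−5=t, w−5=r, f−5=a, j−5=e → htrae; then reverse → earth.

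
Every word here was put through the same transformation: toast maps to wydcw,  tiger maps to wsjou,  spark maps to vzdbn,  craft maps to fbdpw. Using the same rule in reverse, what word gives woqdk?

tenth

It's a Vigenère-style cipher with numeric key [3,10]: position i shifts by key[i mod 2].
Decoding woqdk: w−3=t, o−10=e, q−3=n, d−10=t, k−3=h.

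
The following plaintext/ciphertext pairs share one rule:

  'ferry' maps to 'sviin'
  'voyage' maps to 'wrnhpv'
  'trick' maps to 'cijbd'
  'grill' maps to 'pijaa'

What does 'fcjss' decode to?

Treating letters as 0–25, the rule is x ↦ 23x + 7 (mod 26).
Decoding fcjss: f(5)→17·(5−7)≡18=s; c(2)→17·(2−7)≡19=t; j(9)→17·(9−7)≡8=i; s(18)→17·(18−7)≡5=f; s(18)→17·(18−7)≡5=f (all mod 26).

stiff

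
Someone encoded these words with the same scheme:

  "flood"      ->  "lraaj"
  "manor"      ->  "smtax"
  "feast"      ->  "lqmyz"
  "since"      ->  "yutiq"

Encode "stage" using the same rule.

yzmmq

The shift depends on letter class: consonant f→l is +6, but vowel o→a is +12. The rule splits by letter class: vowels +12, consonants +6.
On stage: s(cons)+6=y, t(cons)+6=z, a(vowel)+12=m, g(cons)+6=m, e(vowel)+12=q.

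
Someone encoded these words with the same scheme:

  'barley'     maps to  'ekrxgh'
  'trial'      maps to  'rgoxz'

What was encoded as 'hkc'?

web

The output letters match the input read backwards, each shifted +6: barley reversed is yelrab. Two steps: reverse the string, then apply a Caesar shift of +6.
Undoing it on hkc: shift back: h−6=b, k−6=e, c−6=w → bew; then reverse → web.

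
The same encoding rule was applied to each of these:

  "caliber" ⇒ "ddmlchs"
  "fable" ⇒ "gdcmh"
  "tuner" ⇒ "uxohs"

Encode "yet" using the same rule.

zhu

Vowels shift forward by 3 and consonants shift forward by 1.
For yet: y(cons)+1=z, e(vowel)+3=h, t(cons)+1=u.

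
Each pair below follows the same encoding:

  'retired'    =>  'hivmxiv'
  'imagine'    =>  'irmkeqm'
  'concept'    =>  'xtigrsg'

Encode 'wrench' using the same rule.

lgriva

The output letters match the input read backwards, each shifted +4: retired reversed is deriter. The word is reversed, then every letter is shifted forward by 4.
On wrench: reverse → hcnerw; then shift: h+4=l, c+4=g, n+4=r, e+4=i, r+4=v, w+4=a.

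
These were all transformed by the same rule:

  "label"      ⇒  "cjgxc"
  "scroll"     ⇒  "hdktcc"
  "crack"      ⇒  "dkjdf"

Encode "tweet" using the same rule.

evxxe

l(11)→c(2) and a(0)→j(9) fit y≡23x+9 (mod 26); the inverse of 23 mod 26 is 17. Each letter's alphabet position (a=0..z=25) is mapped through 23·x+9 mod 26 — an affine cipher.
For tweet: t(19)→23·19+9≡4=e; w(22)→23·22+9≡21=v; e(4)→23·4+9≡23=x; e(4)→23·4+9≡23=x; t(19)→23·19+9≡4=e (all mod 26).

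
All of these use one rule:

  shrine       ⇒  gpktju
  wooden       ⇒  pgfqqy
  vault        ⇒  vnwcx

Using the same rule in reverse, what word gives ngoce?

Read the word backwards and shift each letter +2.
Undoing it on ngoce: shift back: n−2=l, g−2=e, o−2=m, c−2=a, e−2=c → lemac; then reverse → camel.

camel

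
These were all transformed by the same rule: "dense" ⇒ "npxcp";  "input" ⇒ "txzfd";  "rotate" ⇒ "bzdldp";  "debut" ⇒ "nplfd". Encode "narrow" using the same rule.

xlbbzg

The shift depends on letter class: consonant d→n is +10, but vowel e→p is +11. The rule splits by letter class: vowels +11, consonants +10.
Applying it to narrow: n(cons)+10=x, a(vowel)+11=l, r(cons)+10=b, r(cons)+10=b, o(vowel)+11=z, w(cons)+10=g.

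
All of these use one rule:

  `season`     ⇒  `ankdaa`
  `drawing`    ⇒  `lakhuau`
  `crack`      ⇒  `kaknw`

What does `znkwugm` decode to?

In season: s→a is +8, e→n is +9, a→k is +10, s→d is +11 — the shift increases by 1 each position. Letter i (0-indexed) is shifted by i+8, so successive shifts are 8, 9, 10, ….
Decoding znkwugm: z−8=r, n−9=e, k−10=a, w−11=l, u−12=i, g−13=t, m−14=y.

reality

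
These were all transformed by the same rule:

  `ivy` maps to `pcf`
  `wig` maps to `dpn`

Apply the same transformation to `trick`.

aypjr

Compare letters: i→p is +7, v→c is +7, y→f is +7 — a constant shift. Every letter moves 7 places later in the alphabet, wrapping around z→a.
For trick: t+7=a, r+7=y, i+7=p, c+7=j, k+7=r.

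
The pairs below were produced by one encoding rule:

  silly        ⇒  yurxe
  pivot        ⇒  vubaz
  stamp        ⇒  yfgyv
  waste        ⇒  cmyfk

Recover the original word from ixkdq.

Shifts by position in silly: pos 0: s→y (+6), pos 1: i→u (+12), pos 2: l→r (+6), pos 3: l→x (+12) — repeating every 2. The shifts repeat in a cycle of length 2: positions 0,1,… shift by +6, +12, then the pattern repeats.
Undoing it on ixkdq: i−6=c, x−12=l, k−6=e, d−12=r, q−6=k.

clerk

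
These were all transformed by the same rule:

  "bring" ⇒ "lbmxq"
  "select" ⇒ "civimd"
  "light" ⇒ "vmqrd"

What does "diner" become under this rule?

Vowels shift forward by 4 and consonants shift forward by 10.
For diner: d(cons)+10=n, i(vowel)+4=m, n(cons)+10=x, e(vowel)+4=i, r(cons)+10=b.

nmxib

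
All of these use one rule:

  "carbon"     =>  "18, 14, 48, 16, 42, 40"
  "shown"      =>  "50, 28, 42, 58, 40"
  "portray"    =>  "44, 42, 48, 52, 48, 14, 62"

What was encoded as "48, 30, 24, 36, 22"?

The formula is n = 2×(alphabet index, a=1) + 12.
Undoing it on 48, 30, 24, 36, 22: 48→(48−12)÷2=18=r, 30→(30−12)÷2=9=i, 24→(24−12)÷2=6=f, 36→(36−12)÷2=12=l, 22→(22−12)÷2=5=e.

rifle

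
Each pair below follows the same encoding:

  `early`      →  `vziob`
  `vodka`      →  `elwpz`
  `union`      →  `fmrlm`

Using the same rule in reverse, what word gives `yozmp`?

blank

Each letter is replaced by its mirror in the alphabet: a↔z, b↔y, c↔x, and so on (the Atbash cipher).
Undoing it on yozmp: y↔b, o↔l, z↔a, m↔n, p↔k.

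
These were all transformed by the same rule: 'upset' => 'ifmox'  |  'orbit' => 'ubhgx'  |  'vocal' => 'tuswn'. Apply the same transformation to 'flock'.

znusc

Treating letters as 0–25, the rule is x ↦ 11x + 22 (mod 26).
Applying it to flock: f(5)→11·5+22≡25=z; l(11)→11·11+22≡13=n; o(14)→11·14+22≡20=u; c(2)→11·2+22≡18=s; k(10)→11·10+22≡2=c (all mod 26).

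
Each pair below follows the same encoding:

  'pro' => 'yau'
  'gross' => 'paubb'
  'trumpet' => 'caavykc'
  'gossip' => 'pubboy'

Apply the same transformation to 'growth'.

The shift depends on letter class: consonant p→y is +9, but vowel o→u is +6. Two shifts are in play — +6 for a/e/i/o/u, +9 for every other letter.
On growth: g(cons)+9=p, r(cons)+9=a, o(vowel)+6=u, w(cons)+9=f, t(cons)+9=c, h(cons)+9=q.

paufcq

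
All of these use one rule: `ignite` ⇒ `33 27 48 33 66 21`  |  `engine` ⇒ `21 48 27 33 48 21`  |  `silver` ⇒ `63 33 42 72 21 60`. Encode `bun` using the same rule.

12 69 48

i(#9)→33 and g(#7)→27: differences scale by 3, so n = 3·pos + 6. Each letter becomes 3×(its alphabet position, a=1..z=26) + 6.
On bun: b=2→12, u=21→69, n=14→48.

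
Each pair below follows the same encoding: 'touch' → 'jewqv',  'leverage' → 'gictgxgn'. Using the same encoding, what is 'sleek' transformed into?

The output letters match the input read backwards, each shifted +2: touch reversed is hcuot. Read the word backwards and shift each letter +2.
For sleek: reverse → keels; then shift: k+2=m, e+2=g, e+2=g, l+2=n, s+2=u.

mggnu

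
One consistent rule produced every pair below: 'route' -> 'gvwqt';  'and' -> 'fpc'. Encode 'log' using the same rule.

The word is reversed, then every letter is shifted forward by 2.
On log: reverse → gol; then shift: g+2=i, o+2=q, l+2=n.

iqn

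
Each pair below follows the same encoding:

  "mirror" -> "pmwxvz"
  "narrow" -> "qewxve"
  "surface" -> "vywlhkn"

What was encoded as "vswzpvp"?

sorting

Each letter shifts forward by (position + 3), i.e. 3, 4, 5, … — the shift grows by one for each successive letter.
Reversing it on vswzpvp: v−3=s, s−4=o, w−5=r, z−6=t, p−7=i, v−8=n, p−9=g.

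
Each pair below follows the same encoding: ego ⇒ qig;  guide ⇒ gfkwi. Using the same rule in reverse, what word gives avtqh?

The word is reversed, then every letter is shifted forward by 2.
Decoding avtqh: shift back: a−2=y, v−2=t, t−2=r, q−2=o, h−2=f → ytrof; then reverse → forty.

forty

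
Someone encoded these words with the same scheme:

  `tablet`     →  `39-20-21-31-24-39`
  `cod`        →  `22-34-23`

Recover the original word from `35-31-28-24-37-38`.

The number is (letter's place in the alphabet, a=1) + 19.
Decoding 35-31-28-24-37-38: 35→(35−19)÷1=16=p, 31→(31−19)÷1=12=l, 28→(28−19)÷1=9=i, 24→(24−19)÷1=5=e, 37→(37−19)÷1=18=r, 38→(38−19)÷1=19=s.

pliers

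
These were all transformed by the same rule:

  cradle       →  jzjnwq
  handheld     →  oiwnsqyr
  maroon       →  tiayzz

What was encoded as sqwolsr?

lineage

Letter i (0-indexed) is shifted by i+7, so successive shifts are 7, 8, 9, ….
Decoding sqwolsr: s−7=l, q−8=i, w−9=n, o−10=e, l−11=a, s−12=g, r−13=e.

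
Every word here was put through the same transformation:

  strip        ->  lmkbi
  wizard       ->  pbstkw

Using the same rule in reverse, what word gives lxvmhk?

sector

Compare letters: s→l is +19, t→m is +19, r→k is +19 — a constant shift. Every letter moves 19 places later in the alphabet, wrapping around z→a.
Decoding lxvmhk: l−19=s, x−19=e, v−19=c, m−19=t, h−19=o, k−19=r.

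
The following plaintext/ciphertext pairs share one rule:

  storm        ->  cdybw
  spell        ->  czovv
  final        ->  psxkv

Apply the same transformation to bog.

Compare letters: s→c is +10, t→d is +10, o→y is +10 — a constant shift. Each letter is shifted forward by 10 in the alphabet (a Caesar shift of +10).
Applying it to bog: b+10=l, o+10=y, g+10=q.

lyq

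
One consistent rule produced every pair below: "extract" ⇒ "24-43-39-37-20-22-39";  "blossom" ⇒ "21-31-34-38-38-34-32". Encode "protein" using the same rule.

The number is (letter's place in the alphabet, a=1) + 19.
For protein: p=16→35, r=18→37, o=15→34, t=20→39, e=5→24, i=9→28, n=14→33.

35-37-34-39-24-28-33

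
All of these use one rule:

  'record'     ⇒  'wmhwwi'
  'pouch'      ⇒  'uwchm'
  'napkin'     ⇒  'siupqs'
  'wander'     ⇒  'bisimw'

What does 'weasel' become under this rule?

The shift depends on letter class: consonant r→w is +5, but vowel e→m is +8. The rule splits by letter class: vowels +8, consonants +5.
For weasel: w(cons)+5=b, e(vowel)+8=m, a(vowel)+8=i, s(cons)+5=x, e(vowel)+8=m, l(cons)+5=q.

bmixmq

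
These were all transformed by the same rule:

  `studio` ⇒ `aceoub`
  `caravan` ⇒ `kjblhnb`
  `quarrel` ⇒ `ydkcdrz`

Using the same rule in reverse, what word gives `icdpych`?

In studio: s→a is +8, t→c is +9, u→e is +10, d→o is +11 — the shift increases by 1 each position. Each letter shifts forward by (position + 8), i.e. 8, 9, 10, … — the shift grows by one for each successive letter.
Reversing it on icdpych: i−8=a, c−9=t, d−10=t, p−11=e, y−12=m, c−13=p, h−14=t.

attempt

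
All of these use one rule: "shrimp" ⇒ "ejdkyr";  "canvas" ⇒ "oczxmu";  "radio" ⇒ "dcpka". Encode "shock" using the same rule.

ejaew

The shifts repeat in a cycle of length 2: positions 0,1,… shift by +12, +2, then the pattern repeats.
Applying it to shock: s+12=e, h+2=j, o+12=a, c+2=e, k+12=w.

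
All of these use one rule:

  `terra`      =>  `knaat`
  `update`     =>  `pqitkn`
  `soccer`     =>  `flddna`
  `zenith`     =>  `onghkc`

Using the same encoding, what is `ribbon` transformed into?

ahyylg

Treating letters as 0–25, the rule is x ↦ 5x + 19 (mod 26).
Applying it to ribbon: r(17)→5·17+19≡0=a; i(8)→5·8+19≡7=h; b(1)→5·1+19≡24=y; b(1)→5·1+19≡24=y; o(14)→5·14+19≡11=l; n(13)→5·13+19≡6=g (all mod 26).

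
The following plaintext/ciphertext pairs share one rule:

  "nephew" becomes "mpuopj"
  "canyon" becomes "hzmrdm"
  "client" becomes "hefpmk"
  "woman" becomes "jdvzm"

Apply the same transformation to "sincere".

n(13)→m(12) and e(4)→p(15) fit y≡17x+25 (mod 26); the inverse of 17 mod 26 is 23. Treating letters as 0–25, the rule is x ↦ 17x + 25 (mod 26).
Applying it to sincere: s(18)→17·18+25≡19=t; i(8)→17·8+25≡5=f; n(13)→17·13+25≡12=m; c(2)→17·2+25≡7=h; e(4)→17·4+25≡15=p; r(17)→17·17+25≡2=c; e(4)→17·4+25≡15=p (all mod 26).

tfmhpcp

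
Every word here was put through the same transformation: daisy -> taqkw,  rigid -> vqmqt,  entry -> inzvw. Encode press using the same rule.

Each letter's alphabet position (a=0..z=25) is mapped through 15·x+0 mod 26 — an affine cipher.
Applying it to press: p(15)→15·15+0≡17=r; r(17)→15·17+0≡21=v; e(4)→15·4+0≡8=i; s(18)→15·18+0≡10=k; s(18)→15·18+0≡10=k (all mod 26).

rvikk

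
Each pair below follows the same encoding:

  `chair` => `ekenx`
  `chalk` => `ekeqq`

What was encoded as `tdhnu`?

The shift increases by 1 at each position, starting from +2: 2, 3, 4, ….
Undoing it on tdhnu: t−2=r, d−3=a, h−4=d, n−5=i, u−6=o.

radio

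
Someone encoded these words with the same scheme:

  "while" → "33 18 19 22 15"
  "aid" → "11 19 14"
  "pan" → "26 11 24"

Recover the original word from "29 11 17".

w is letter #23 and maps to 33: an offset of 10. Letters become their 1-based position plus 10 (so a→11, b→12, …).
Undoing it on 29 11 17: 29→(29−10)÷1=19=s, 11→(11−10)÷1=1=a, 17→(17−10)÷1=7=g.

sag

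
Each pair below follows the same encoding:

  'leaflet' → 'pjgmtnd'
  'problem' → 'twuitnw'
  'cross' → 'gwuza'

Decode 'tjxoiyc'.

perhaps

In leaflet: l→p is +4, e→j is +5, a→g is +6, f→m is +7 — the shift increases by 1 each position. Each letter shifts forward by (position + 4), i.e. 4, 5, 6, … — the shift grows by one for each successive letter.
Undoing it on tjxoiyc: t−4=p, j−5=e, x−6=r, o−7=h, i−8=a, y−9=p, c−10=s.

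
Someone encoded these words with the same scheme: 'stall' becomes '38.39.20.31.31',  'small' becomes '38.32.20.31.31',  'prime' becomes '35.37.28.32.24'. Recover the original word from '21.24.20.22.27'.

s is letter #19 and maps to 38: an offset of 19. Each letter is replaced by its alphabet position (a=1..z=26) + 19.
Decoding 21.24.20.22.27: 21→(21−19)÷1=2=b, 24→(24−19)÷1=5=e, 20→(20−19)÷1=1=a, 22→(22−19)÷1=3=c, 27→(27−19)÷1=8=h.

beach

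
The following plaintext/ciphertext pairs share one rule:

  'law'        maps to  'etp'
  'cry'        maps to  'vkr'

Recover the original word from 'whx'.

Compare letters: l→e is +19, a→t is +19, w→p is +19 — a constant shift. It's a constant shift of +19 (ROT19).
Decoding whx: w−19=d, h−19=o, x−19=e.

doe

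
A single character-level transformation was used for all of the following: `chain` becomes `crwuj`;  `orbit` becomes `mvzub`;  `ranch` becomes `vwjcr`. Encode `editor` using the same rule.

c(2)→c(2) and h(7)→r(17) fit y≡3x+22 (mod 26); the inverse of 3 mod 26 is 9. This is an affine cipher: with a=0,…,z=25, each position x becomes (3x+22) mod 26.
On editor: e(4)→3·4+22≡8=i; d(3)→3·3+22≡5=f; i(8)→3·8+22≡20=u; t(19)→3·19+22≡1=b; o(14)→3·14+22≡12=m; r(17)→3·17+22≡21=v (all mod 26).

ifubmv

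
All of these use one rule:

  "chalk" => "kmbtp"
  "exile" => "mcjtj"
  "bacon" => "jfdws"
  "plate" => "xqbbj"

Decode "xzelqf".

puddle

Shifts by position in chalk: pos 0: c→k (+8), pos 1: h→m (+5), pos 2: a→b (+1), pos 3: l→t (+8), pos 4: k→p (+5) — repeating every 3. It's a Vigenère-style cipher with numeric key [8,5,1]: position i shifts by key[i mod 3].
Reversing it on xzelqf: x−8=p, z−5=u, e−1=d, l−8=d, q−5=l, f−1=e.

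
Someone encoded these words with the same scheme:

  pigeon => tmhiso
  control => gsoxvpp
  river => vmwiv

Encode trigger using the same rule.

Shifts by position in pigeon: pos 0: p→t (+4), pos 1: i→m (+4), pos 2: g→h (+1), pos 3: e→i (+4), pos 4: o→s (+4), pos 5: n→o (+1) — repeating every 3. It's a Vigenère-style cipher with numeric key [4,4,1]: position i shifts by key[i mod 3].
On trigger: t+4=x, r+4=v, i+1=j, g+4=k, g+4=k, e+1=f, r+4=v.

xvjkkfv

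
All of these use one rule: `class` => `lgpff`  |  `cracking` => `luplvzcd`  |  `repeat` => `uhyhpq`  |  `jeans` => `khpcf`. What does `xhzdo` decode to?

weigh

c(2)→l(11) and l(11)→g(6) fit y≡11x+15 (mod 26); the inverse of 11 mod 26 is 19. This is an affine cipher: with a=0,…,z=25, each position x becomes (11x+15) mod 26.
Undoing it on xhzdo: x(23)→19·(23−15)≡22=w; h(7)→19·(7−15)≡4=e; z(25)→19·(25−15)≡8=i; d(3)→19·(3−15)≡6=g; o(14)→19·(14−15)≡7=h (all mod 26).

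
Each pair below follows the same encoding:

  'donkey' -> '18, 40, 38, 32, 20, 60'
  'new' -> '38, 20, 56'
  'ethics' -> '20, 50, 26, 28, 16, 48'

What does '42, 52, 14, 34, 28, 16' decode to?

public

d(#4)→18 and o(#15)→40: differences scale by 2, so n = 2·pos + 10. The formula is n = 2×(alphabet index, a=1) + 10.
Decoding 42, 52, 14, 34, 28, 16: 42→(42−10)÷2=16=p, 52→(52−10)÷2=21=u, 14→(14−10)÷2=2=b, 34→(34−10)÷2=12=l, 28→(28−10)÷2=9=i, 16→(16−10)÷2=3=c.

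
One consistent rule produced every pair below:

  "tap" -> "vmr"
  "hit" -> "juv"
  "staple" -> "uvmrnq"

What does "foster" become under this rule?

hauvqt

The shift depends on letter class: consonant t→v is +2, but vowel a→m is +12. The rule splits by letter class: vowels +12, consonants +2.
On foster: f(cons)+2=h, o(vowel)+12=a, s(cons)+2=u, t(cons)+2=v, e(vowel)+12=q, r(cons)+2=t.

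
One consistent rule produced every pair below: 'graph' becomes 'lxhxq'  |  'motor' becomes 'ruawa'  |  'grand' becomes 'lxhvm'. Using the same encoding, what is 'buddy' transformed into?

In graph: g→l is +5, r→x is +6, a→h is +7, p→x is +8 — the shift increases by 1 each position. Letter i (0-indexed) is shifted by i+5, so successive shifts are 5, 6, 7, ….
For buddy: b+5=g, u+6=a, d+7=k, d+8=l, y+9=h.

gaklh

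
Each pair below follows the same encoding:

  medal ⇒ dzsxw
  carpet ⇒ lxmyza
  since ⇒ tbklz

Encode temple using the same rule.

azdywz

m(12)→d(3) and e(4)→z(25) fit y≡7x+23 (mod 26); the inverse of 7 mod 26 is 15. Each letter's alphabet position (a=0..z=25) is mapped through 7·x+23 mod 26 — an affine cipher.
On temple: t(19)→7·19+23≡0=a; e(4)→7·4+23≡25=z; m(12)→7·12+23≡3=d; p(15)→7·15+23≡24=y; l(11)→7·11+23≡22=w; e(4)→7·4+23≡25=z (all mod 26).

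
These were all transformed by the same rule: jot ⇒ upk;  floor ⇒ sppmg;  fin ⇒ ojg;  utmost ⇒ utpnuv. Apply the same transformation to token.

oflpu

The output letters match the input read backwards, each shifted +1: jot reversed is toj. The word is reversed, then every letter is shifted forward by 1.
For token: reverse → nekot; then shift: n+1=o, e+1=f, k+1=l, o+1=p, t+1=u.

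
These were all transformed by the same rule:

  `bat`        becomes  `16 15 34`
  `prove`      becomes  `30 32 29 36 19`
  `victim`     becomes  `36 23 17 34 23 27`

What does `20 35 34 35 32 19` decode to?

Letters become their 1-based position plus 14 (so a→15, b→16, …).
Undoing it on 20 35 34 35 32 19: 20→(20−14)÷1=6=f, 35→(35−14)÷1=21=u, 34→(34−14)÷1=20=t, 35→(35−14)÷1=21=u, 32→(32−14)÷1=18=r, 19→(19−14)÷1=5=e.

future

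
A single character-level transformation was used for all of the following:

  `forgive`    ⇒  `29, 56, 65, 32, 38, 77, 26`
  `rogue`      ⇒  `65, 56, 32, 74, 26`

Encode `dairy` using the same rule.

23, 14, 38, 65, 86

f(#6)→29 and o(#15)→56: differences scale by 3, so n = 3·pos + 11. Each letter becomes 3×(its alphabet position, a=1..z=26) + 11.
For dairy: d=4→23, a=1→14, i=9→38, r=18→65, y=25→86.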